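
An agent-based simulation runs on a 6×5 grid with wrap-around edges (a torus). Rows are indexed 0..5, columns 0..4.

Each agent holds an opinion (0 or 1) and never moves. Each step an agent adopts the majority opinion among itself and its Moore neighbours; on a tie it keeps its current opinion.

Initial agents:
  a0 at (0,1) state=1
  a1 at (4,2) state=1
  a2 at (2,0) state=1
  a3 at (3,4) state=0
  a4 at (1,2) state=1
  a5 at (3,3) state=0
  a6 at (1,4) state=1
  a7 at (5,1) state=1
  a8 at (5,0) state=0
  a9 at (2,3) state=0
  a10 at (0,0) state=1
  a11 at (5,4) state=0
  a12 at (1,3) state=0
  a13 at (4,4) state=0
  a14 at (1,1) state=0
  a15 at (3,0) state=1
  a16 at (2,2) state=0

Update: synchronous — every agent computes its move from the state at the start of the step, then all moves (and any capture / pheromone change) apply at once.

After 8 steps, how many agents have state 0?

t=1: a0@(0,1):1 a1@(4,2):1 a2@(2,0):1 a3@(3,4):0 a4@(1,2):0 a5@(3,3):0 a6@(1,4):1 a7@(5,1):1 a8@(5,0):0 a9@(2,3):0 a10@(0,0):1 a11@(5,4):0 a12@(1,3):0 a13@(4,4):0 a14@(1,1):1 a15@(3,0):1 a16@(2,2):0
t=2: (unchanged — steady state)

9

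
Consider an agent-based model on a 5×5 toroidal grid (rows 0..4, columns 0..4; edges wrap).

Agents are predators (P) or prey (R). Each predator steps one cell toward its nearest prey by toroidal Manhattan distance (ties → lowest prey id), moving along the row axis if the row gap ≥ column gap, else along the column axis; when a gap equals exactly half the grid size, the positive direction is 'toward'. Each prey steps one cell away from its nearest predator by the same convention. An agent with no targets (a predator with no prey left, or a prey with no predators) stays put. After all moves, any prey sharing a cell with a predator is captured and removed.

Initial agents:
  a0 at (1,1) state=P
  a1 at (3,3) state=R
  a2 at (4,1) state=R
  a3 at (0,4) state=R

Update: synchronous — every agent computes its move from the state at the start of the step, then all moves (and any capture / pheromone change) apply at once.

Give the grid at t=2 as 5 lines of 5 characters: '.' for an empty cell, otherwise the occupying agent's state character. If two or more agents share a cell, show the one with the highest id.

t=1: a0@(0,1):P a1@(4,3):R a2@(3,1):R a3@(0,3):R
t=2: a0@(4,1):P a1@(4,4):R a2@(2,1):R a3@(0,4):R

....R
.....
.R...
.....
.P..R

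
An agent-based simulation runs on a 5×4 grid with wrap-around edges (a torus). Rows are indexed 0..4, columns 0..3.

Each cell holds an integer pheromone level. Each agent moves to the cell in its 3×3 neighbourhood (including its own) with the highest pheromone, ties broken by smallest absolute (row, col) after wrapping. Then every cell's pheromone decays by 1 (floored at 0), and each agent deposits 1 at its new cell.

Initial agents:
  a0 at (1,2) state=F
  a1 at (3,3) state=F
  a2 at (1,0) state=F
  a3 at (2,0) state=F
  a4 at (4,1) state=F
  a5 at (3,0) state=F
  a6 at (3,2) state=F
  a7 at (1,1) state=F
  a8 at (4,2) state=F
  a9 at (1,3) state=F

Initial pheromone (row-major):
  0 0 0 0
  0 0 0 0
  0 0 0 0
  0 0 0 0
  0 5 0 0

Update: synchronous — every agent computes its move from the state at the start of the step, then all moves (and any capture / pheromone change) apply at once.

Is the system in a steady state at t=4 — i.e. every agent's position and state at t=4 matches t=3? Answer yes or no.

t=1: a0@(0,1) a1@(2,0) a2@(0,0) a3@(1,0) a4@(4,1) a5@(4,1) a6@(4,1) a7@(0,0) a8@(4,1) a9@(0,0) | pheromone: 3 1 0 0 / 1 0 0 0 / 1 0 0 0 / 0 0 0 0 / 0 8 0 0
t=2: a0@(4,1) a1@(1,0) a2@(4,1) a3@(0,0) a4@(4,1) a5@(4,1) a6@(4,1) a7@(4,1) a8@(4,1) a9@(4,1) | pheromone: 3 0 0 0 / 1 0 0 0 / 0 0 0 0 / 0 0 0 0 / 0 15 0 0
t=3: a0@(4,1) a1@(0,0) a2@(4,1) a3@(4,1) a4@(4,1) a5@(4,1) a6@(4,1) a7@(4,1) a8@(4,1) a9@(4,1) | pheromone: 3 0 0 0 / 0 0 0 0 / 0 0 0 0 / 0 0 0 0 / 0 23 0 0
t=4: a0@(4,1) a1@(4,1) a2@(4,1) a3@(4,1) a4@(4,1) a5@(4,1) a6@(4,1) a7@(4,1) a8@(4,1) a9@(4,1) | pheromone: 2 0 0 0 / 0 0 0 0 / 0 0 0 0 / 0 0 0 0 / 0 32 0 0

no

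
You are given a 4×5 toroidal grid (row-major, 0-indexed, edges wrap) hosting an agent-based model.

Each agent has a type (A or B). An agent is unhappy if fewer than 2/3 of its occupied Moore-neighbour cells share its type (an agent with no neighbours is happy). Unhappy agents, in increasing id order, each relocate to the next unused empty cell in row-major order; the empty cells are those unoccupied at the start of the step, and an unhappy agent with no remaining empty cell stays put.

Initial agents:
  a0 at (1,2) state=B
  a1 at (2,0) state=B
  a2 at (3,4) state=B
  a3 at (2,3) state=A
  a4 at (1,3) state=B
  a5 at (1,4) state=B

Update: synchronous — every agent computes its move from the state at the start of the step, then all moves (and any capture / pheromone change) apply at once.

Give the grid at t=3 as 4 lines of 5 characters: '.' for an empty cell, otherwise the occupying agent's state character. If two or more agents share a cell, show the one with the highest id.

t=1: a0@(0,0):B a1@(2,0):B a2@(0,1):B a3@(0,2):A a4@(1,3):B a5@(1,4):B
t=2: a0@(0,0):B a1@(2,0):B a2@(0,3):B a3@(0,4):A a4@(1,0):B a5@(1,4):B
t=3: a0@(0,0):B a1@(2,0):B a2@(0,1):B a3@(0,2):A a4@(1,0):B a5@(1,4):B

BBA..
B...B
B....
.....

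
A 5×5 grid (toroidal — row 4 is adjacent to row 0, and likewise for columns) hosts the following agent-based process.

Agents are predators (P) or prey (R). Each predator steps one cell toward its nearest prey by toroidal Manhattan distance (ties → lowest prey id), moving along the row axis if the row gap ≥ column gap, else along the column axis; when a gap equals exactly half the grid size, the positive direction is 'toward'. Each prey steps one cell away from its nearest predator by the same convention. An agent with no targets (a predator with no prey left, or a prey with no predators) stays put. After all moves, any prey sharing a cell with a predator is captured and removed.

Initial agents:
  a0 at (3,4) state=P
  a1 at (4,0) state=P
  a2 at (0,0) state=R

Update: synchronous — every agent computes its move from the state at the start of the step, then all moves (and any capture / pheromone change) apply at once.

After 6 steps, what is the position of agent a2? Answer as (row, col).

t=1: a0@(4,4):P a1@(0,0):P a2@(1,0):R
t=2: a0@(0,4):P a1@(1,0):P a2@(2,0):R
t=3: a0@(1,4):P a1@(2,0):P a2@(3,0):R
t=4: a0@(2,4):P a1@(3,0):P a2@(4,0):R
t=5: a0@(3,4):P a1@(4,0):P a2@(0,0):R
t=6: a0@(4,4):P a1@(0,0):P a2@(1,0):R

(1, 0)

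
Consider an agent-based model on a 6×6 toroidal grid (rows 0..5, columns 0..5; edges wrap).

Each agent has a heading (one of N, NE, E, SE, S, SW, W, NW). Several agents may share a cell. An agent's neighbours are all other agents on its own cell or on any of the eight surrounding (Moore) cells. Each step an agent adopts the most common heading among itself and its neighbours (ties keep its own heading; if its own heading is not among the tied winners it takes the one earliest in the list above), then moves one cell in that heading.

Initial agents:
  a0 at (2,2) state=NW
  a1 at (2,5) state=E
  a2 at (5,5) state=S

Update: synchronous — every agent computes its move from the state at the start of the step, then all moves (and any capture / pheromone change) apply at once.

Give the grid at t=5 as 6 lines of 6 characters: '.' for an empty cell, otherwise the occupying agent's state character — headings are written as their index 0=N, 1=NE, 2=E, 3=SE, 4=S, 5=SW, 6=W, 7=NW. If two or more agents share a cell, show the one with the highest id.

......
......
....2.
...7..
.....4
......

t=1: a0@(1,1):NW a1@(2,0):E a2@(0,5):S
t=2: a0@(0,0):NW a1@(2,1):E a2@(1,5):S
t=3: a0@(5,5):NW a1@(2,2):E a2@(2,5):S
t=4: a0@(4,4):NW a1@(2,3):E a2@(3,5):S
t=5: a0@(3,3):NW a1@(2,4):E a2@(4,5):S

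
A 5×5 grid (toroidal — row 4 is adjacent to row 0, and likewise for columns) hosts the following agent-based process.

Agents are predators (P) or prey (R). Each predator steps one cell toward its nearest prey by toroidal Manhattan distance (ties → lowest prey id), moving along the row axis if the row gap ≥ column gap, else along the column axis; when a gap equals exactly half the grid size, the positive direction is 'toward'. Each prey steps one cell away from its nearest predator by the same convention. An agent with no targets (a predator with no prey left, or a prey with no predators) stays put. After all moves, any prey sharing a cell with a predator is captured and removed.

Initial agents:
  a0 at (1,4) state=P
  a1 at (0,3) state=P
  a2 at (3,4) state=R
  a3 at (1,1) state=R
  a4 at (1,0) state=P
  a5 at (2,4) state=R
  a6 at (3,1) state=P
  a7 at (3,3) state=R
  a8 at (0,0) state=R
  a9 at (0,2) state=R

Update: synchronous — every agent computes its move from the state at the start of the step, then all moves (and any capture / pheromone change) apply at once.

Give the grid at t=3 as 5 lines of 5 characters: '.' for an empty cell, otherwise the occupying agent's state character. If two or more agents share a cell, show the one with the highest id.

t=1: a0@(2,4):P a1@(0,2):P a2@(4,4):R a3@(1,2):R a4@(1,1):P a5@(3,4):R a6@(3,0):P a7@(2,3):R a8@(4,0):R a9@(0,1):R
t=2: a0@(3,4):P a1@(1,2):P a2@(0,4):R a3@(2,2):R a4@(1,2):P a5@(4,4):R a6@(3,4):P a7@(2,2):R a8@(0,0):R a9@(0,0):R
t=3: a0@(4,4):P a1@(2,2):P a2@(1,4):R a3@(3,2):R a4@(2,2):P a5@(0,4):R a6@(4,4):P a7@(3,2):R a8@(1,0):R a9@(1,0):R

....R
R...R
..P..
..R..
....P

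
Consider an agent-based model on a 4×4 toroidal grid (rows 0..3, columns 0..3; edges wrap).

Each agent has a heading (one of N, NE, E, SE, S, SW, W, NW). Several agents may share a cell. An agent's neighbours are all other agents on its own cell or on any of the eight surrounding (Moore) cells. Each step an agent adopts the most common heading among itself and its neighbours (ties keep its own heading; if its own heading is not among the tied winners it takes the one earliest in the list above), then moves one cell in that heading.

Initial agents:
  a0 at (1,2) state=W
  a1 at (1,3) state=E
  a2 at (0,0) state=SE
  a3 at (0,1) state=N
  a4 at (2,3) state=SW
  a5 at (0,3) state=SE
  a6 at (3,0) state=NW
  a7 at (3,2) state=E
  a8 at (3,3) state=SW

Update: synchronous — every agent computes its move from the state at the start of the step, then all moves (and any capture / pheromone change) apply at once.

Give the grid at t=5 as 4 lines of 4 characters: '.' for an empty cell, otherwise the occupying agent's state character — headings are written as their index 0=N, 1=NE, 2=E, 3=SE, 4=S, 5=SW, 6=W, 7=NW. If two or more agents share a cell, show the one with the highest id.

t=1: a0@(1,1):W a1@(2,0):SE a2@(1,1):SE a3@(3,1):N a4@(3,2):SW a5@(1,0):SE a6@(0,1):SE a7@(0,1):SW a8@(0,2):SW
t=2: a0@(2,2):SE a1@(3,1):SE a2@(2,2):SE a3@(0,0):SW a4@(0,1):SW a5@(2,1):SE a6@(1,2):SE a7@(1,0):SW a8@(1,1):SW
t=3: a0@(3,3):SE a1@(0,2):SE a2@(3,3):SE a3@(1,3):SW a4@(1,0):SW a5@(3,2):SE a6@(2,3):SE a7@(2,3):SW a8@(2,0):SW
t=4: a0@(0,0):SE a1@(1,3):SE a2@(0,0):SE a3@(2,2):SW a4@(2,3):SW a5@(0,3):SE a6@(3,0):SE a7@(3,2):SW a8@(3,3):SW
t=5: a0@(1,1):SE a1@(2,0):SE a2@(1,1):SE a3@(3,1):SW a4@(3,2):SW a5@(1,0):SE a6@(0,1):SE a7@(0,1):SW a8@(0,2):SW

.55.
33..
3...
.55.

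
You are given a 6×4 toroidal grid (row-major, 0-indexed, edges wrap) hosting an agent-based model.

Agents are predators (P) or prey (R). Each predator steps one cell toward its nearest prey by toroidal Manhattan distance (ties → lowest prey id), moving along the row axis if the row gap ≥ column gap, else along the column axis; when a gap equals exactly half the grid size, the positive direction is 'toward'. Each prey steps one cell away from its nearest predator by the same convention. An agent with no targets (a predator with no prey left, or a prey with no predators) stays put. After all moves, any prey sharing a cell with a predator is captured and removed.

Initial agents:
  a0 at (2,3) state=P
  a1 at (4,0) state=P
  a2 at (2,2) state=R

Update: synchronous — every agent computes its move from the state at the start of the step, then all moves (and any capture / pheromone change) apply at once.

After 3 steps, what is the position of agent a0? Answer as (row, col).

(2, 1)

t=1: a0@(2,2):P a1@(3,0):P a2@(2,1):R
t=2: a0@(2,1):P a1@(2,0):P
t=3: (unchanged — steady state)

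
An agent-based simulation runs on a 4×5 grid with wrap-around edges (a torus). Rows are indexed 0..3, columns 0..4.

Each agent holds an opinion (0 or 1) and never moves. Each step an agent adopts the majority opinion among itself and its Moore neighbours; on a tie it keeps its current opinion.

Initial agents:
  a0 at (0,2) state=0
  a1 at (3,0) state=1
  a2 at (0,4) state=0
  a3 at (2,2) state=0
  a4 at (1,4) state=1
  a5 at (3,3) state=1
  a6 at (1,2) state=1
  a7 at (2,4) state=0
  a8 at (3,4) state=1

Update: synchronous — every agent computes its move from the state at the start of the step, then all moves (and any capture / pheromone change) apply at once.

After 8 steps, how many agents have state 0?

0

t=1: a0@(0,2):1 a1@(3,0):1 a2@(0,4):1 a3@(2,2):1 a4@(1,4):0 a5@(3,3):0 a6@(1,2):0 a7@(2,4):1 a8@(3,4):1
t=2: a0@(0,2):0 a1@(3,0):1 a2@(0,4):1 a3@(2,2):0 a4@(1,4):1 a5@(3,3):1 a6@(1,2):1 a7@(2,4):1 a8@(3,4):1
t=3: a0@(0,2):1 a1@(3,0):1 a2@(0,4):1 a3@(2,2):1 a4@(1,4):1 a5@(3,3):1 a6@(1,2):0 a7@(2,4):1 a8@(3,4):1
t=4: a0@(0,2):1 a1@(3,0):1 a2@(0,4):1 a3@(2,2):1 a4@(1,4):1 a5@(3,3):1 a6@(1,2):1 a7@(2,4):1 a8@(3,4):1
t=5: (unchanged — steady state)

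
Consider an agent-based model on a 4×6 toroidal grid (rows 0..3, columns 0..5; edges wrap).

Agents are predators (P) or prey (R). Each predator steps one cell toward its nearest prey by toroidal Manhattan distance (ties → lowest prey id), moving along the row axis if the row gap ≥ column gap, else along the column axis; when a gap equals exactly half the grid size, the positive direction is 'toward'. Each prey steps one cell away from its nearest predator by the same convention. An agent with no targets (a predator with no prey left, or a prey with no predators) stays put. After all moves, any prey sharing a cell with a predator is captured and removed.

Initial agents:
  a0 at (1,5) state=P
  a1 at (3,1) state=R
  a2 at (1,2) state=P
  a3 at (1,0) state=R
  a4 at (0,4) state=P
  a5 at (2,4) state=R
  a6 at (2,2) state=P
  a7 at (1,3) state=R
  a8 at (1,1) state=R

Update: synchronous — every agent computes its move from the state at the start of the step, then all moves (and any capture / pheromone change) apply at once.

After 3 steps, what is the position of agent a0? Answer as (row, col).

(2, 1)

t=1: a0@(1,0):P a1@(0,1):R a2@(1,3):P a3@(1,1):R a4@(1,4):P a5@(3,4):R a6@(3,2):P
t=2: a0@(1,1):P a1@(3,1):R a2@(1,2):P a4@(2,4):P a6@(0,2):P
t=3: a0@(2,1):P a2@(2,2):P a4@(2,5):P a6@(3,2):P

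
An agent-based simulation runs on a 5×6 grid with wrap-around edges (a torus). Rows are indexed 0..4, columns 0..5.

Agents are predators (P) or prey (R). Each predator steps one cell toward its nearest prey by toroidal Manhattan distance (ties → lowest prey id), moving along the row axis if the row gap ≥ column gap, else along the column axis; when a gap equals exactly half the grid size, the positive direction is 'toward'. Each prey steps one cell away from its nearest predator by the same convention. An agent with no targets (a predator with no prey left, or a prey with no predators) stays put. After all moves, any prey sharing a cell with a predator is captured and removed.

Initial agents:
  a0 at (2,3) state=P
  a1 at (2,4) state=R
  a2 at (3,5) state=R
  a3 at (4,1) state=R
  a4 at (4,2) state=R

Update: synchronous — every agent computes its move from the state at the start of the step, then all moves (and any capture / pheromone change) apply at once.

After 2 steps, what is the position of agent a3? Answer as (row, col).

(0, 0)

t=1: a0@(2,4):P a1@(2,5):R a2@(3,0):R a3@(0,1):R a4@(0,2):R
t=2: a0@(2,5):P a1@(2,0):R a2@(3,1):R a3@(0,0):R a4@(4,2):R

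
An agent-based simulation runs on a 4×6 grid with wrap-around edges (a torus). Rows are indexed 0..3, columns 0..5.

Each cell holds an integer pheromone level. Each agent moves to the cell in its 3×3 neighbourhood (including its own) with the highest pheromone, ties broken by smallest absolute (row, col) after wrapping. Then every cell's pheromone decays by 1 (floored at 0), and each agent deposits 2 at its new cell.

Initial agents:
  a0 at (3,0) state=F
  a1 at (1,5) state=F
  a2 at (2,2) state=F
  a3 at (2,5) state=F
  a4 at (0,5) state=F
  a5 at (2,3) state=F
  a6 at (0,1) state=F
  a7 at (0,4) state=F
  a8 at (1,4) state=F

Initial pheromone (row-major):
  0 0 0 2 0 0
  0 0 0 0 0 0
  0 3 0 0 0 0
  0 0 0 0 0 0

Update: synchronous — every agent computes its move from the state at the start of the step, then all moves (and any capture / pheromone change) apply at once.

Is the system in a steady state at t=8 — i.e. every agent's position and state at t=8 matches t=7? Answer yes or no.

t=1: a0@(2,1) a1@(0,0) a2@(2,1) a3@(1,0) a4@(0,0) a5@(1,2) a6@(0,0) a7@(0,3) a8@(0,3) | pheromone: 6 0 0 5 0 0 / 2 0 2 0 0 0 / 0 6 0 0 0 0 / 0 0 0 0 0 0
t=2: a0@(2,1) a1@(0,0) a2@(2,1) a3@(0,0) a4@(0,0) a5@(2,1) a6@(0,0) a7@(0,3) a8@(0,3) | pheromone: 13 0 0 8 0 0 / 1 0 1 0 0 0 / 0 11 0 0 0 0 / 0 0 0 0 0 0
t=3: a0@(2,1) a1@(0,0) a2@(2,1) a3@(0,0) a4@(0,0) a5@(2,1) a6@(0,0) a7@(0,3) a8@(0,3) | pheromone: 20 0 0 11 0 0 / 0 0 0 0 0 0 / 0 16 0 0 0 0 / 0 0 0 0 0 0
t=4: a0@(2,1) a1@(0,0) a2@(2,1) a3@(0,0) a4@(0,0) a5@(2,1) a6@(0,0) a7@(0,3) a8@(0,3) | pheromone: 27 0 0 14 0 0 / 0 0 0 0 0 0 / 0 21 0 0 0 0 / 0 0 0 0 0 0
t=5: a0@(2,1) a1@(0,0) a2@(2,1) a3@(0,0) a4@(0,0) a5@(2,1) a6@(0,0) a7@(0,3) a8@(0,3) | pheromone: 34 0 0 17 0 0 / 0 0 0 0 0 0 / 0 26 0 0 0 0 / 0 0 0 0 0 0
t=6: a0@(2,1) a1@(0,0) a2@(2,1) a3@(0,0) a4@(0,0) a5@(2,1) a6@(0,0) a7@(0,3) a8@(0,3) | pheromone: 41 0 0 20 0 0 / 0 0 0 0 0 0 / 0 31 0 0 0 0 / 0 0 0 0 0 0
t=7: a0@(2,1) a1@(0,0) a2@(2,1) a3@(0,0) a4@(0,0) a5@(2,1) a6@(0,0) a7@(0,3) a8@(0,3) | pheromone: 48 0 0 23 0 0 / 0 0 0 0 0 0 / 0 36 0 0 0 0 / 0 0 0 0 0 0
t=8: a0@(2,1) a1@(0,0) a2@(2,1) a3@(0,0) a4@(0,0) a5@(2,1) a6@(0,0) a7@(0,3) a8@(0,3) | pheromone: 55 0 0 26 0 0 / 0 0 0 0 0 0 / 0 41 0 0 0 0 / 0 0 0 0 0 0

yes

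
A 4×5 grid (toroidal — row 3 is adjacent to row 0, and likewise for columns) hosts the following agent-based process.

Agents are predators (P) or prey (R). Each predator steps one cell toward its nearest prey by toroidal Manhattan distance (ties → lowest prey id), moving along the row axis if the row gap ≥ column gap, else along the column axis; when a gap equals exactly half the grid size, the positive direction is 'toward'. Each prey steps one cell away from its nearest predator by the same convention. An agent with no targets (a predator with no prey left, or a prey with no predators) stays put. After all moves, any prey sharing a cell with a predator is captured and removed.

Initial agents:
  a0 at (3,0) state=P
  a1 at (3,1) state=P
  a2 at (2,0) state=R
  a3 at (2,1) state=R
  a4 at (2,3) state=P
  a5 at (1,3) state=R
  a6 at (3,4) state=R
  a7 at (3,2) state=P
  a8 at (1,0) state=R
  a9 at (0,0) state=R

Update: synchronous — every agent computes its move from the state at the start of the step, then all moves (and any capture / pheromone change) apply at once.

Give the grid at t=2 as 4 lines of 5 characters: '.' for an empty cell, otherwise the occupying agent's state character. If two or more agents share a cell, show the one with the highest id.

t=1: a0@(2,0):P a1@(2,1):P a2@(1,0):R a3@(1,1):R a4@(1,3):P a5@(0,3):R a6@(3,3):R a7@(2,2):P a8@(0,0):R a9@(1,0):R
t=2: a0@(1,0):P a1@(1,1):P a2@(0,0):R a3@(0,1):R a4@(0,3):P a5@(3,3):R a6@(2,3):R a7@(1,2):P a8@(3,0):R a9@(0,0):R

RR.P.
PPP..
...R.
R..R.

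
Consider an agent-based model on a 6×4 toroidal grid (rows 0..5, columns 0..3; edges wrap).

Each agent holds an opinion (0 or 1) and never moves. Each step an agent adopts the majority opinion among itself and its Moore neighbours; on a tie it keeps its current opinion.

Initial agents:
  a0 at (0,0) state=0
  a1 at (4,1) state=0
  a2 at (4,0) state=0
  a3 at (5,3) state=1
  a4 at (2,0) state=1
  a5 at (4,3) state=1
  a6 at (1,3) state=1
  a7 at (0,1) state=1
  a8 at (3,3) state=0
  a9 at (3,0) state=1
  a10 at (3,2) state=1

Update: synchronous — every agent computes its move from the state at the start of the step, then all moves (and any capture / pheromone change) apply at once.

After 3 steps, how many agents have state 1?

t=1: a0@(0,0):1 a1@(4,1):0 a2@(4,0):0 a3@(5,3):1 a4@(2,0):1 a5@(4,3):1 a6@(1,3):1 a7@(0,1):1 a8@(3,3):1 a9@(3,0):1 a10@(3,2):1
t=2: a0@(0,0):1 a1@(4,1):0 a2@(4,0):1 a3@(5,3):1 a4@(2,0):1 a5@(4,3):1 a6@(1,3):1 a7@(0,1):1 a8@(3,3):1 a9@(3,0):1 a10@(3,2):1
t=3: a0@(0,0):1 a1@(4,1):1 a2@(4,0):1 a3@(5,3):1 a4@(2,0):1 a5@(4,3):1 a6@(1,3):1 a7@(0,1):1 a8@(3,3):1 a9@(3,0):1 a10@(3,2):1

11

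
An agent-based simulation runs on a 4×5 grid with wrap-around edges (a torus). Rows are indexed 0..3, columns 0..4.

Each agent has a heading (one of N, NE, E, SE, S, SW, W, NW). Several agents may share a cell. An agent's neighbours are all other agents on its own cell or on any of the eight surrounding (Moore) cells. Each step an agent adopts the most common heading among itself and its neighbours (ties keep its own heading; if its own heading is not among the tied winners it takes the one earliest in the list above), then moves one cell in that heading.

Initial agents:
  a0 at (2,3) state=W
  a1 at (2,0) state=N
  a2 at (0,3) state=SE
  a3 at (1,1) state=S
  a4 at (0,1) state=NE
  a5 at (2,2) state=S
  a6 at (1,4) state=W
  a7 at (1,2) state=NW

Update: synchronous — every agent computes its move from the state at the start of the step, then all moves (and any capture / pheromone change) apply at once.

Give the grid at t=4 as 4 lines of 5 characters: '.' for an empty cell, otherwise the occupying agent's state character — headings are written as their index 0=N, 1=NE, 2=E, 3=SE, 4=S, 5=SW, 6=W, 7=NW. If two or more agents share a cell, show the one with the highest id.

t=1: a0@(2,2):W a1@(1,0):N a2@(1,4):SE a3@(2,1):S a4@(3,2):NE a5@(3,2):S a6@(1,3):W a7@(2,2):S
t=2: a0@(3,2):S a1@(0,0):N a2@(2,0):SE a3@(3,1):S a4@(0,2):S a5@(0,2):S a6@(1,2):W a7@(3,2):S
t=3: a0@(0,2):S a1@(3,0):N a2@(3,1):SE a3@(0,1):S a4@(1,2):S a5@(1,2):S a6@(2,2):S a7@(0,2):S
t=4: a0@(1,2):S a1@(2,0):N a2@(0,1):S a3@(1,1):S a4@(2,2):S a5@(2,2):S a6@(3,2):S a7@(1,2):S

.4...
.44..
0.4..
..4..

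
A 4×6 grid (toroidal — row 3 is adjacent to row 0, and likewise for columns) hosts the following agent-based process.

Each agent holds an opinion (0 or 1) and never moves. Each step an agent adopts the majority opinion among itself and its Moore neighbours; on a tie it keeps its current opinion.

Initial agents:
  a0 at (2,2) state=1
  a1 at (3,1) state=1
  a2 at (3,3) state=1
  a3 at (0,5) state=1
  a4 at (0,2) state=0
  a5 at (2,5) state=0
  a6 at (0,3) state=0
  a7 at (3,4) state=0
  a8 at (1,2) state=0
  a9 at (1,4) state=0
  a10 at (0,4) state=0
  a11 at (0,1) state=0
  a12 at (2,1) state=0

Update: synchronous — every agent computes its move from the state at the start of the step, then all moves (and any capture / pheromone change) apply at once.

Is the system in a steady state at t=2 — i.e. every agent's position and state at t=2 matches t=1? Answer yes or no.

t=1: a0@(2,2):1 a1@(3,1):0 a2@(3,3):0 a3@(0,5):0 a4@(0,2):0 a5@(2,5):0 a6@(0,3):0 a7@(3,4):0 a8@(1,2):0 a9@(1,4):0 a10@(0,4):0 a11@(0,1):0 a12@(2,1):0
t=2: a0@(2,2):0 a1@(3,1):0 a2@(3,3):0 a3@(0,5):0 a4@(0,2):0 a5@(2,5):0 a6@(0,3):0 a7@(3,4):0 a8@(1,2):0 a9@(1,4):0 a10@(0,4):0 a11@(0,1):0 a12@(2,1):0

no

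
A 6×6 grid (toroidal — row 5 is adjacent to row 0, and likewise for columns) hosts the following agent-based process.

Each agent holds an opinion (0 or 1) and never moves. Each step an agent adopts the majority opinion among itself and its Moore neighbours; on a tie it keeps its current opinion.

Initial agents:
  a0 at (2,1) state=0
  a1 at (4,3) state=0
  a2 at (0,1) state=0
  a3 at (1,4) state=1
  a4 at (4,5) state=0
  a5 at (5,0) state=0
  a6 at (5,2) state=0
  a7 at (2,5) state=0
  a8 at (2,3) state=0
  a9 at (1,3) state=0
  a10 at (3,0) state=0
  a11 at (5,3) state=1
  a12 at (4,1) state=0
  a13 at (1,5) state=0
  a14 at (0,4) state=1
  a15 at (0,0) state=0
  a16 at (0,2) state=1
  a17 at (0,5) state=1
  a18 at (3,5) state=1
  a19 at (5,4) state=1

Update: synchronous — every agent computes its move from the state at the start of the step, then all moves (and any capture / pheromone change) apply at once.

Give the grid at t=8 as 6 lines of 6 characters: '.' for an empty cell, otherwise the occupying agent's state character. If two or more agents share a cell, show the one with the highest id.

000.00
...000
.0.0.0
0....0
.0.0.0
0.000.

t=1: a0@(2,1):0 a1@(4,3):0 a2@(0,1):0 a3@(1,4):0 a4@(4,5):0 a5@(5,0):0 a6@(5,2):0 a7@(2,5):0 a8@(2,3):0 a9@(1,3):1 a10@(3,0):0 a11@(5,3):1 a12@(4,1):0 a13@(1,5):0 a14@(0,4):1 a15@(0,0):0 a16@(0,2):0 a17@(0,5):1 a18@(3,5):0 a19@(5,4):1
t=2: a0@(2,1):0 a1@(4,3):0 a2@(0,1):0 a3@(1,4):0 a4@(4,5):0 a5@(5,0):0 a6@(5,2):0 a7@(2,5):0 a8@(2,3):0 a9@(1,3):0 a10@(3,0):0 a11@(5,3):1 a12@(4,1):0 a13@(1,5):0 a14@(0,4):1 a15@(0,0):0 a16@(0,2):0 a17@(0,5):0 a18@(3,5):0 a19@(5,4):1
t=3: a0@(2,1):0 a1@(4,3):0 a2@(0,1):0 a3@(1,4):0 a4@(4,5):0 a5@(5,0):0 a6@(5,2):0 a7@(2,5):0 a8@(2,3):0 a9@(1,3):0 a10@(3,0):0 a11@(5,3):1 a12@(4,1):0 a13@(1,5):0 a14@(0,4):0 a15@(0,0):0 a16@(0,2):0 a17@(0,5):0 a18@(3,5):0 a19@(5,4):1
t=4: a0@(2,1):0 a1@(4,3):0 a2@(0,1):0 a3@(1,4):0 a4@(4,5):0 a5@(5,0):0 a6@(5,2):0 a7@(2,5):0 a8@(2,3):0 a9@(1,3):0 a10@(3,0):0 a11@(5,3):0 a12@(4,1):0 a13@(1,5):0 a14@(0,4):0 a15@(0,0):0 a16@(0,2):0 a17@(0,5):0 a18@(3,5):0 a19@(5,4):0
t=5: (unchanged — steady state)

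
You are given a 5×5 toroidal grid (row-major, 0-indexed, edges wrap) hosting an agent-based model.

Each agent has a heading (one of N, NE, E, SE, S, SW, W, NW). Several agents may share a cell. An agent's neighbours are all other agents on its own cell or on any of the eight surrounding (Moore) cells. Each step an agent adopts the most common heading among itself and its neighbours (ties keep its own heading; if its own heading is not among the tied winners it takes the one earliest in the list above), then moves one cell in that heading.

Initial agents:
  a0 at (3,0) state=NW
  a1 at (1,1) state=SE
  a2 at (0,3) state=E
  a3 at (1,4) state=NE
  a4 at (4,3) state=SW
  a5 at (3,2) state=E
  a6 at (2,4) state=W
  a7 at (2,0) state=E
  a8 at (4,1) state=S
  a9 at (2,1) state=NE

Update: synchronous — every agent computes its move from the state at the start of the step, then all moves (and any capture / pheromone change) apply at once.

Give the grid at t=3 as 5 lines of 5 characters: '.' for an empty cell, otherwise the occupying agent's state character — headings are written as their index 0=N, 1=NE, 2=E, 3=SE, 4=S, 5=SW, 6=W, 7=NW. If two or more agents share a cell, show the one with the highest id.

t=1: a0@(2,4):NW a1@(2,2):SE a2@(0,4):E a3@(1,0):E a4@(4,4):E a5@(3,3):E a6@(2,3):W a7@(1,1):NE a8@(0,1):S a9@(2,2):E
t=2: a0@(2,0):E a1@(2,3):E a2@(0,0):E a3@(1,1):E a4@(4,0):E a5@(3,4):E a6@(2,4):E a7@(1,2):E a8@(1,1):S a9@(2,3):E
t=3: a0@(2,1):E a1@(2,4):E a2@(0,1):E a3@(1,2):E a4@(4,1):E a5@(3,0):E a6@(2,0):E a7@(1,3):E a8@(1,2):E a9@(2,4):E

.2...
..22.
22..2
2....
.2...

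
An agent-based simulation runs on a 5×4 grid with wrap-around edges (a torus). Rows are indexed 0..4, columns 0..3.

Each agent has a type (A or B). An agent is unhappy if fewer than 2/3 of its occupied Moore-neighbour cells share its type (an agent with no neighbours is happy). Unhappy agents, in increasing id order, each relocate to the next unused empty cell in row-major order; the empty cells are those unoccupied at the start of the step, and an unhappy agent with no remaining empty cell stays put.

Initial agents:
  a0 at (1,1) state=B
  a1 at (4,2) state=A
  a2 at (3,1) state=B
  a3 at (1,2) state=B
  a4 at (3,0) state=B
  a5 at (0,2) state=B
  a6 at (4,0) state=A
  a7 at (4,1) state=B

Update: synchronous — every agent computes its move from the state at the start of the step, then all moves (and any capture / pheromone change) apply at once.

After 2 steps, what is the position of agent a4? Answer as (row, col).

t=1: a0@(1,1):B a1@(0,0):A a2@(0,1):B a3@(1,2):B a4@(3,0):B a5@(0,2):B a6@(0,3):A a7@(1,0):B
t=2: a0@(1,1):B a1@(1,3):A a2@(0,1):B a3@(1,2):B a4@(3,0):B a5@(0,2):B a6@(2,0):A a7@(2,1):B

(3, 0)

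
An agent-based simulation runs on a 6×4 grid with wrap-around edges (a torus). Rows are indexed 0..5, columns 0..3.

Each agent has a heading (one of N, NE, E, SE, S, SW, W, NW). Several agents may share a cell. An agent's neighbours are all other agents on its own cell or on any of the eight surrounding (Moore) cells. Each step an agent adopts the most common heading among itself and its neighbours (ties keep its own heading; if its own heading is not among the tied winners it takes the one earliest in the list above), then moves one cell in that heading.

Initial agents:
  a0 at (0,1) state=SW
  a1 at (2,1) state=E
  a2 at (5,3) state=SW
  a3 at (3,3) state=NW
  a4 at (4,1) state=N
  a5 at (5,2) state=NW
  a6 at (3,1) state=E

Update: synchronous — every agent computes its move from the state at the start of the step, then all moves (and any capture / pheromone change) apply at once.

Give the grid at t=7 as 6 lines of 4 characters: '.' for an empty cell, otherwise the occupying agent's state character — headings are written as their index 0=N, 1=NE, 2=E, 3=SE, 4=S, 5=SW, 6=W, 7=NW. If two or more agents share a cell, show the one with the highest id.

....
....
2..2
2..2
....
....

t=1: a0@(1,0):SW a1@(2,2):E a2@(0,2):SW a3@(2,2):NW a4@(3,1):N a5@(0,1):SW a6@(3,2):E
t=2: a0@(2,3):SW a1@(2,3):E a2@(1,1):SW a3@(2,3):E a4@(3,2):E a5@(1,0):SW a6@(3,3):E
t=3: a0@(2,0):E a1@(2,0):E a2@(2,0):SW a3@(2,0):E a4@(3,3):E a5@(2,3):SW a6@(3,0):E
t=4: a0@(2,1):E a1@(2,1):E a2@(2,1):E a3@(2,1):E a4@(3,0):E a5@(2,0):E a6@(3,1):E
t=5: a0@(2,2):E a1@(2,2):E a2@(2,2):E a3@(2,2):E a4@(3,1):E a5@(2,1):E a6@(3,2):E
t=6: a0@(2,3):E a1@(2,3):E a2@(2,3):E a3@(2,3):E a4@(3,2):E a5@(2,2):E a6@(3,3):E
t=7: a0@(2,0):E a1@(2,0):E a2@(2,0):E a3@(2,0):E a4@(3,3):E a5@(2,3):E a6@(3,0):E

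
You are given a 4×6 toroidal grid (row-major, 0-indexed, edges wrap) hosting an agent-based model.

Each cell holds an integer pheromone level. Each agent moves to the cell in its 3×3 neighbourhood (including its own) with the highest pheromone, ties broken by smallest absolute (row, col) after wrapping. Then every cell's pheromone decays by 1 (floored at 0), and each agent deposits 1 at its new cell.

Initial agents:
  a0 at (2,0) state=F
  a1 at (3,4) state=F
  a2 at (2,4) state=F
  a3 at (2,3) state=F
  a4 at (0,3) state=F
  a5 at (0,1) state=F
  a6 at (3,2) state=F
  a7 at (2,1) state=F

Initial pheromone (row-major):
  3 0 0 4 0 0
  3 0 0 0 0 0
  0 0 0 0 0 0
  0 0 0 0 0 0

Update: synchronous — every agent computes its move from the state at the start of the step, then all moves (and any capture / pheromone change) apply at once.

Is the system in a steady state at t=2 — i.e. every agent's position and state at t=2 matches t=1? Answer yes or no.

t=1: a0@(1,0) a1@(0,3) a2@(1,3) a3@(1,2) a4@(0,3) a5@(0,0) a6@(0,3) a7@(1,0) | pheromone: 3 0 0 6 0 0 / 4 0 1 1 0 0 / 0 0 0 0 0 0 / 0 0 0 0 0 0
t=2: a0@(1,0) a1@(0,3) a2@(0,3) a3@(0,3) a4@(0,3) a5@(1,0) a6@(0,3) a7@(1,0) | pheromone: 2 0 0 10 0 0 / 6 0 0 0 0 0 / 0 0 0 0 0 0 / 0 0 0 0 0 0

no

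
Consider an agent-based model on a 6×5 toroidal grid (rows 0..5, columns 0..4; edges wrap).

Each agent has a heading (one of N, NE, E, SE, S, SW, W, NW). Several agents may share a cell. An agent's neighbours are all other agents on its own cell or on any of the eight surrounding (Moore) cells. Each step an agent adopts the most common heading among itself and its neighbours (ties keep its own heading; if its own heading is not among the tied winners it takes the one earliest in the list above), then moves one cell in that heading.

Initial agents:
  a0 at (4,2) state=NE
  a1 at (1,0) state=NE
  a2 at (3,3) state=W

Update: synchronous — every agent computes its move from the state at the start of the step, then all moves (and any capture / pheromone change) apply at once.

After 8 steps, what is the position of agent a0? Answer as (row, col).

t=1: a0@(3,3):NE a1@(0,1):NE a2@(3,2):W
t=2: a0@(2,4):NE a1@(5,2):NE a2@(3,1):W
t=3: a0@(1,0):NE a1@(4,3):NE a2@(3,0):W
t=4: a0@(0,1):NE a1@(3,4):NE a2@(3,4):W
t=5: a0@(5,2):NE a1@(2,0):NE a2@(3,3):W
t=6: a0@(4,3):NE a1@(1,1):NE a2@(3,2):W
t=7: a0@(3,4):NE a1@(0,2):NE a2@(3,1):W
t=8: a0@(2,0):NE a1@(5,3):NE a2@(3,0):W

(2, 0)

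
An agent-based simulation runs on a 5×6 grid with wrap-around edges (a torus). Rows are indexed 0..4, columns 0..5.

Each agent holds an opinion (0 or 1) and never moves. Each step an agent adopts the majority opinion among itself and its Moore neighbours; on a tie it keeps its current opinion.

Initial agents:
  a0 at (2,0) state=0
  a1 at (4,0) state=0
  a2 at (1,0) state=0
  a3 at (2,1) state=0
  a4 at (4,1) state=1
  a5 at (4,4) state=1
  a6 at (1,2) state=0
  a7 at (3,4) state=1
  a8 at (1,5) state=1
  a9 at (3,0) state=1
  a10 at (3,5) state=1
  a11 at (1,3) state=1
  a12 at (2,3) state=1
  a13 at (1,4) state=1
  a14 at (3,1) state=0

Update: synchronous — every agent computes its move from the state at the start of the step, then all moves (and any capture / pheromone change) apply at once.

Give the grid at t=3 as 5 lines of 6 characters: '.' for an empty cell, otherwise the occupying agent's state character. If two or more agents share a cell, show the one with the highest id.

t=1: a0@(2,0):0 a1@(4,0):1 a2@(1,0):0 a3@(2,1):0 a4@(4,1):1 a5@(4,4):1 a6@(1,2):0 a7@(3,4):1 a8@(1,5):1 a9@(3,0):0 a10@(3,5):1 a11@(1,3):1 a12@(2,3):1 a13@(1,4):1 a14@(3,1):0
t=2: (unchanged — steady state)

......
0.0111
00.1..
00..11
11..1.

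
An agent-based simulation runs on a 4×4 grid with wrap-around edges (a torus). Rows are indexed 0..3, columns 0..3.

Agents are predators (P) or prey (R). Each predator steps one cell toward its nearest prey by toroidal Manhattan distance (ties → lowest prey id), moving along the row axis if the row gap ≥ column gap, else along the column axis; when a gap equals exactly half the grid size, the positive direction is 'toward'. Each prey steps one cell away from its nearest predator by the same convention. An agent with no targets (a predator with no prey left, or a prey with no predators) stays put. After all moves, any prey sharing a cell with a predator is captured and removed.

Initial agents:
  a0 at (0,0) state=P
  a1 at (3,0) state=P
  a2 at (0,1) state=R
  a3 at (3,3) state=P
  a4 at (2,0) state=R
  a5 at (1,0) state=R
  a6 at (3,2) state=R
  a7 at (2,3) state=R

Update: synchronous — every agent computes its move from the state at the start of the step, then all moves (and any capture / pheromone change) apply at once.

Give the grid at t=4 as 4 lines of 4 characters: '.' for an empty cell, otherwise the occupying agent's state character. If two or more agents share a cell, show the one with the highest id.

t=1: a0@(0,1):P a1@(2,0):P a2@(0,2):R a3@(3,2):P a4@(1,0):R a6@(3,1):R a7@(1,3):R
t=2: a0@(0,2):P a1@(1,0):P a2@(0,3):R a3@(0,2):P a4@(0,0):R a6@(2,1):R a7@(0,3):R
t=3: a0@(0,3):P a1@(0,0):P a3@(0,3):P a4@(3,0):R a6@(3,1):R
t=4: a0@(3,3):P a1@(3,0):P a3@(3,3):P a4@(2,0):R a6@(2,1):R

....
....
RR..
P..P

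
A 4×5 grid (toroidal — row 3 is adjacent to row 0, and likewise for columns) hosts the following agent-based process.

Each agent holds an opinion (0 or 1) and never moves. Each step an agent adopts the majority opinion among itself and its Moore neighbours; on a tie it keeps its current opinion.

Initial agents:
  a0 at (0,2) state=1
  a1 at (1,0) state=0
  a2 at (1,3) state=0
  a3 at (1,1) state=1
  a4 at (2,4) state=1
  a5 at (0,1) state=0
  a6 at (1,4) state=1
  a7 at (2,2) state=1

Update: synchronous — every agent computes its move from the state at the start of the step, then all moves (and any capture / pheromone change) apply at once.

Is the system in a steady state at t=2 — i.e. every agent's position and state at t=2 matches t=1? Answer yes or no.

t=1: a0@(0,2):1 a1@(1,0):1 a2@(1,3):1 a3@(1,1):1 a4@(2,4):1 a5@(0,1):0 a6@(1,4):1 a7@(2,2):1
t=2: a0@(0,2):1 a1@(1,0):1 a2@(1,3):1 a3@(1,1):1 a4@(2,4):1 a5@(0,1):1 a6@(1,4):1 a7@(2,2):1

no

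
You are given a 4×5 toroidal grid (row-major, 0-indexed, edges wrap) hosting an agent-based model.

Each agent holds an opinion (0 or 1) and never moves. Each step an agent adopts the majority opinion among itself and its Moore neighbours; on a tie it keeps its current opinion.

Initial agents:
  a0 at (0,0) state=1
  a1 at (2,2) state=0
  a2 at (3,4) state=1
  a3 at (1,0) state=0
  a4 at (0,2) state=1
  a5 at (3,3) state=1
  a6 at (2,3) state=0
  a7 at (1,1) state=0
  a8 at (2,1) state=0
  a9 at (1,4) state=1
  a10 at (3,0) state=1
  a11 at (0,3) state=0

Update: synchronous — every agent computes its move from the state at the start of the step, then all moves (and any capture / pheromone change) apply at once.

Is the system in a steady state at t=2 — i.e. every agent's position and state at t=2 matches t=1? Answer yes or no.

no

t=1: a0@(0,0):1 a1@(2,2):0 a2@(3,4):1 a3@(1,0):0 a4@(0,2):1 a5@(3,3):1 a6@(2,3):1 a7@(1,1):0 a8@(2,1):0 a9@(1,4):0 a10@(3,0):1 a11@(0,3):1
t=2: a0@(0,0):1 a1@(2,2):0 a2@(3,4):1 a3@(1,0):0 a4@(0,2):1 a5@(3,3):1 a6@(2,3):1 a7@(1,1):0 a8@(2,1):0 a9@(1,4):1 a10@(3,0):1 a11@(0,3):1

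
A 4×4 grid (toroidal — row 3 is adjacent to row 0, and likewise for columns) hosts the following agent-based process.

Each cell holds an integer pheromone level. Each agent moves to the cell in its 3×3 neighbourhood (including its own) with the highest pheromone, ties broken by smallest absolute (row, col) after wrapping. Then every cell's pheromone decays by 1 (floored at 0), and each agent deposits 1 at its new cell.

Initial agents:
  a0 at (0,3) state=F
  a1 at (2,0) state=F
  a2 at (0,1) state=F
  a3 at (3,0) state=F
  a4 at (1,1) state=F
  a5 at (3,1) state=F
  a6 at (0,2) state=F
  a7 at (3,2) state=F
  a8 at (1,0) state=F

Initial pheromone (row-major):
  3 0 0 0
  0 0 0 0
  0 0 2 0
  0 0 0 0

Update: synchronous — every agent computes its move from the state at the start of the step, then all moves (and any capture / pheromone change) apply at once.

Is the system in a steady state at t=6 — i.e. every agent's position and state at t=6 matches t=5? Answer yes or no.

t=1: a0@(0,0) a1@(1,0) a2@(0,0) a3@(0,0) a4@(0,0) a5@(0,0) a6@(0,1) a7@(2,2) a8@(0,0) | pheromone: 8 1 0 0 / 1 0 0 0 / 0 0 2 0 / 0 0 0 0
t=2: a0@(0,0) a1@(0,0) a2@(0,0) a3@(0,0) a4@(0,0) a5@(0,0) a6@(0,0) a7@(2,2) a8@(0,0) | pheromone: 15 0 0 0 / 0 0 0 0 / 0 0 2 0 / 0 0 0 0
t=3: a0@(0,0) a1@(0,0) a2@(0,0) a3@(0,0) a4@(0,0) a5@(0,0) a6@(0,0) a7@(2,2) a8@(0,0) | pheromone: 22 0 0 0 / 0 0 0 0 / 0 0 2 0 / 0 0 0 0
t=4: a0@(0,0) a1@(0,0) a2@(0,0) a3@(0,0) a4@(0,0) a5@(0,0) a6@(0,0) a7@(2,2) a8@(0,0) | pheromone: 29 0 0 0 / 0 0 0 0 / 0 0 2 0 / 0 0 0 0
t=5: a0@(0,0) a1@(0,0) a2@(0,0) a3@(0,0) a4@(0,0) a5@(0,0) a6@(0,0) a7@(2,2) a8@(0,0) | pheromone: 36 0 0 0 / 0 0 0 0 / 0 0 2 0 / 0 0 0 0
t=6: a0@(0,0) a1@(0,0) a2@(0,0) a3@(0,0) a4@(0,0) a5@(0,0) a6@(0,0) a7@(2,2) a8@(0,0) | pheromone: 43 0 0 0 / 0 0 0 0 / 0 0 2 0 / 0 0 0 0

yes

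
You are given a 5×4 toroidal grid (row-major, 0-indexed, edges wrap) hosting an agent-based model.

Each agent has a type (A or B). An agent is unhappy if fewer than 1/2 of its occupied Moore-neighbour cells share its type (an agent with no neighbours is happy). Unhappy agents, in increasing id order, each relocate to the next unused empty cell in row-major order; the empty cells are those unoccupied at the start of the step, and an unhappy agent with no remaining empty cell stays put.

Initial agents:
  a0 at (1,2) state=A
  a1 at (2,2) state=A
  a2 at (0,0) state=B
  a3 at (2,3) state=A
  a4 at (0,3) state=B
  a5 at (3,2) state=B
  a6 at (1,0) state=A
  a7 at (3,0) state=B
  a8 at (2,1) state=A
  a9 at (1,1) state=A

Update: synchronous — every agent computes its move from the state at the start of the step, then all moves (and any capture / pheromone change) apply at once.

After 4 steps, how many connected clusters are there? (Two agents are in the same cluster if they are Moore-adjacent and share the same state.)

5

t=1: a0@(1,2):A a1@(2,2):A a2@(0,1):B a3@(2,3):A a4@(0,2):B a5@(1,3):B a6@(1,0):A a7@(2,0):B a8@(2,1):A a9@(1,1):A
t=2: a0@(1,2):A a1@(2,2):A a2@(0,0):B a3@(2,3):A a4@(0,2):B a5@(0,3):B a6@(1,0):A a7@(3,0):B a8@(2,1):A a9@(1,1):A
t=3: a0@(1,2):A a1@(2,2):A a2@(0,1):B a3@(2,3):A a4@(1,3):B a5@(0,3):B a6@(1,0):A a7@(2,0):B a8@(2,1):A a9@(1,1):A
t=4: a0@(1,2):A a1@(2,2):A a2@(0,0):B a3@(2,3):A a4@(0,2):B a5@(3,0):B a6@(3,1):A a7@(3,2):B a8@(2,1):A a9@(1,1):A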